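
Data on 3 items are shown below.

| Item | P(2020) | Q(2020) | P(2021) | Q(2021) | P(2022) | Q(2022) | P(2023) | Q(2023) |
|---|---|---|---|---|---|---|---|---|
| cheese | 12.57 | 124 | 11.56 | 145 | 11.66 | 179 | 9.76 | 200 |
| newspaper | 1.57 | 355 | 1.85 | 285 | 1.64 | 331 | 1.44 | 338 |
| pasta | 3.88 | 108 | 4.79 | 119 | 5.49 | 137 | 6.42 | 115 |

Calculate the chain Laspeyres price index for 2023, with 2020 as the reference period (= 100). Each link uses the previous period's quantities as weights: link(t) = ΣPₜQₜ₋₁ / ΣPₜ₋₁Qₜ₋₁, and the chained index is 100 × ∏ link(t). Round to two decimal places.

95.67

Link 2020→2021:
ΣP(2021)Q(2020) = 11.56×124 + 1.85×355 + 4.79×108 = 1433.44 + 656.75 + 517.32 = 2607.51
ΣP(2020)Q(2020) = 12.57×124 + 1.57×355 + 3.88×108 = 1558.68 + 557.35 + 419.04 = 2535.07
link = 2607.51/2535.07 = 1.028575
Link 2021→2022:
ΣP(2022)Q(2021) = 11.66×145 + 1.64×285 + 5.49×119 = 1690.7 + 467.4 + 653.31 = 2811.41
ΣP(2021)Q(2021) = 11.56×145 + 1.85×285 + 4.79×119 = 1676.2 + 527.25 + 570.01 = 2773.46
link = 2811.41/2773.46 = 1.013683
Link 2022→2023:
ΣP(2023)Q(2022) = 9.76×179 + 1.44×331 + 6.42×137 = 1747.04 + 476.64 + 879.54 = 3103.22
ΣP(2022)Q(2022) = 11.66×179 + 1.64×331 + 5.49×137 = 2087.14 + 542.84 + 752.13 = 3382.11
link = 3103.22/3382.11 = 0.917540
Chained index = 100 × 1.028575 × 1.013683 × 0.917540 = 95.6672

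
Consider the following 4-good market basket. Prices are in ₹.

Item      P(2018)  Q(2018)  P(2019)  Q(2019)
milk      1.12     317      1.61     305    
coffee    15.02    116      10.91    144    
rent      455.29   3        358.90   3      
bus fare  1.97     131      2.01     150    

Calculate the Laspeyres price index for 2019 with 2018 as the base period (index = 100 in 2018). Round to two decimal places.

Laspeyres price index uses base-period quantities as weights.
ΣP(2019)·Q(2018) = 1.61×317 + 10.91×116 + 358.90×3 + 2.01×131 = 510.37 + 1265.56 + 1076.7 + 263.31 = 3115.94
ΣP(2018)·Q(2018) = 1.12×317 + 15.02×116 + 455.29×3 + 1.97×131 = 355.04 + 1742.32 + 1365.87 + 258.07 = 3721.3
Index = 3115.94 / 3721.3 × 100 = 83.7326

83.73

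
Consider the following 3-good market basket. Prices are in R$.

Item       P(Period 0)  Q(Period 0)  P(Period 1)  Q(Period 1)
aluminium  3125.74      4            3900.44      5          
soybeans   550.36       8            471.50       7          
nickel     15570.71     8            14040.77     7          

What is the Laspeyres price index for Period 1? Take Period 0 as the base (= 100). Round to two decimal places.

Laspeyres price index uses base-period quantities as weights.
ΣP(Period 1)·Q(Period 0) = 3900.44×4 + 471.50×8 + 14040.77×8 = 15601.76 + 3772 + 112326.16 = 131699.92
ΣP(Period 0)·Q(Period 0) = 3125.74×4 + 550.36×8 + 15570.71×8 = 12502.96 + 4402.88 + 124565.68 = 141471.52
Index = 131699.92 / 141471.52 × 100 = 93.0929

93.09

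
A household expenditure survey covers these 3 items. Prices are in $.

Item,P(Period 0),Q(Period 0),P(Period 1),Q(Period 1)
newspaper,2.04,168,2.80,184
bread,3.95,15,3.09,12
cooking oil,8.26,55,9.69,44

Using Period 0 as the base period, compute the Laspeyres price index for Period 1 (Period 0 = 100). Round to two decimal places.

122.59

Laspeyres price index uses base-period quantities as weights.
ΣP(Period 1)·Q(Period 0) = 2.80×168 + 3.09×15 + 9.69×55 = 470.4 + 46.35 + 532.95 = 1049.7
ΣP(Period 0)·Q(Period 0) = 2.04×168 + 3.95×15 + 8.26×55 = 342.72 + 59.25 + 454.3 = 856.27
Index = 1049.7 / 856.27 × 100 = 122.5898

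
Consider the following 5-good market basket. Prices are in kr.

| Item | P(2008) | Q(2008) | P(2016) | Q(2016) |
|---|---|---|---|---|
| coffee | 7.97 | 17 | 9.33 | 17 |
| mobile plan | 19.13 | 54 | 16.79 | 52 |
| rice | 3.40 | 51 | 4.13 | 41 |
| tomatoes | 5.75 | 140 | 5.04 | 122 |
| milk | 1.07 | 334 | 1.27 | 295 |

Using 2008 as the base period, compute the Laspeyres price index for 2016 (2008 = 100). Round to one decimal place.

96.1

Laspeyres price index uses base-period quantities as weights.
ΣP(2016)·Q(2008) = 9.33×17 + 16.79×54 + 4.13×51 + 5.04×140 + 1.27×334 = 158.61 + 906.66 + 210.63 + 705.6 + 424.18 = 2405.68
ΣP(2008)·Q(2008) = 7.97×17 + 19.13×54 + 3.40×51 + 5.75×140 + 1.07×334 = 135.49 + 1033.02 + 173.4 + 805 + 357.38 = 2504.29
Index = 2405.68 / 2504.29 × 100 = 96.0624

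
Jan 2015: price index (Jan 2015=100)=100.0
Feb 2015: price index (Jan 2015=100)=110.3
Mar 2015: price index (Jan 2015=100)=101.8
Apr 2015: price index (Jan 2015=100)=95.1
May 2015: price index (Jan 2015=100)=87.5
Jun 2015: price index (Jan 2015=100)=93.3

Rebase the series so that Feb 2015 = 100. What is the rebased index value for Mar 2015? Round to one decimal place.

Rebased(Mar 2015) = 101.8 / 110.3 × 100 = 92.2937

92.3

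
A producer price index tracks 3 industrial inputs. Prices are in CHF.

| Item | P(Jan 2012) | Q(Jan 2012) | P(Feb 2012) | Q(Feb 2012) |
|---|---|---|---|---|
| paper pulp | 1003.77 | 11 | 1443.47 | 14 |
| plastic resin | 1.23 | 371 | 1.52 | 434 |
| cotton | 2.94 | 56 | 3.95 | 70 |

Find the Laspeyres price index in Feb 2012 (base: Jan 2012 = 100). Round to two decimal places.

Laspeyres price index uses base-period quantities as weights.
ΣP(Feb 2012)·Q(Jan 2012) = 1443.47×11 + 1.52×371 + 3.95×56 = 15878.17 + 563.92 + 221.2 = 16663.29
ΣP(Jan 2012)·Q(Jan 2012) = 1003.77×11 + 1.23×371 + 2.94×56 = 11041.47 + 456.33 + 164.64 = 11662.44
Index = 16663.29 / 11662.44 × 100 = 142.8800

142.88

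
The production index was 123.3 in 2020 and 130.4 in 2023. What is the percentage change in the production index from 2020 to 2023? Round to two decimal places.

5.76%

Change = (130.4 − 123.3) / 123.3 × 100
       = 7.1 / 123.3 × 100 = 5.7583%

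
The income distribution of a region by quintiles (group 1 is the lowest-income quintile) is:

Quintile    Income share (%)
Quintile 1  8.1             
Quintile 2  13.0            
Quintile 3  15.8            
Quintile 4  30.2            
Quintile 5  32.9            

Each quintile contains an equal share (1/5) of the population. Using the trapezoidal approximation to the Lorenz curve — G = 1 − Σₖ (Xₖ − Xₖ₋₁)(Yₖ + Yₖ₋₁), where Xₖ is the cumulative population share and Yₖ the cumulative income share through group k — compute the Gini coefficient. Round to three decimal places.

0.267

Cumulative income shares Yₖ: 0.0810, 0.2110, 0.3690, 0.6710, 1.0000
Σ (Xₖ−Xₖ₋₁)(Yₖ+Yₖ₋₁) = (1/5)(0.0810+0.0000) + (1/5)(0.2110+0.0810) + (1/5)(0.3690+0.2110) + (1/5)(0.6710+0.3690) + (1/5)(1.0000+0.6710)
  = 0.0162 + 0.0584 + 0.1160 + 0.2080 + 0.3342 = 0.7328
G = 1 − 0.7328 = 0.2672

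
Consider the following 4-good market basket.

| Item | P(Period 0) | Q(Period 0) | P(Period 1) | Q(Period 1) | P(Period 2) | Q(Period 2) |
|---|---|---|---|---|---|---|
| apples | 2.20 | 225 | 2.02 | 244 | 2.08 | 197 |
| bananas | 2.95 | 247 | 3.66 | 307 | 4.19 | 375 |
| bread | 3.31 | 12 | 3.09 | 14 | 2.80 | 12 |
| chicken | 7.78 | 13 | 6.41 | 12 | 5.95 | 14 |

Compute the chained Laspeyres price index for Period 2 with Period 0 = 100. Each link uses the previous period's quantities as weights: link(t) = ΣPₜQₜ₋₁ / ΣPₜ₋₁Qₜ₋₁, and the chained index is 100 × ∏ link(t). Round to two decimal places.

Link Period 0→Period 1:
ΣP(Period 1)Q(Period 0) = 2.02×225 + 3.66×247 + 3.09×12 + 6.41×13 = 454.5 + 904.02 + 37.08 + 83.33 = 1478.93
ΣP(Period 0)Q(Period 0) = 2.20×225 + 2.95×247 + 3.31×12 + 7.78×13 = 495 + 728.65 + 39.72 + 101.14 = 1364.51
link = 1478.93/1364.51 = 1.083854
Link Period 1→Period 2:
ΣP(Period 2)Q(Period 1) = 2.08×244 + 4.19×307 + 2.80×14 + 5.95×12 = 507.52 + 1286.33 + 39.2 + 71.4 = 1904.45
ΣP(Period 1)Q(Period 1) = 2.02×244 + 3.66×307 + 3.09×14 + 6.41×12 = 492.88 + 1123.62 + 43.26 + 76.92 = 1736.68
link = 1904.45/1736.68 = 1.096604
Chained index = 100 × 1.083854 × 1.096604 = 118.8559

118.86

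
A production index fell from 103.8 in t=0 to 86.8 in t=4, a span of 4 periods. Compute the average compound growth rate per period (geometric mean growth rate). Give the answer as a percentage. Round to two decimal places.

-4.37%

Growth factor = (86.8/103.8)^(1/4) = (0.836224)^(1/4) = 0.956270
Growth rate = 0.956270 − 1 = -0.043730 = -4.3730%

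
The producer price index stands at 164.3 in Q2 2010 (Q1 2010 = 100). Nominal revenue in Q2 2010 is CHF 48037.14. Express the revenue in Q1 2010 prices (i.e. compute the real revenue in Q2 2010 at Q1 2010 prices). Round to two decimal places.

29237.46

Real = Nominal ÷ (Index/100) = 48037.14 ÷ (164.3/100)
     = 48037.14 ÷ 1.643 = 29237.4559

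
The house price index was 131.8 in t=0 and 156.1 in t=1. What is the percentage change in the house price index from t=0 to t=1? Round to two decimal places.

Change = (156.1 − 131.8) / 131.8 × 100
       = 24.3 / 131.8 × 100 = 18.4370%

18.44%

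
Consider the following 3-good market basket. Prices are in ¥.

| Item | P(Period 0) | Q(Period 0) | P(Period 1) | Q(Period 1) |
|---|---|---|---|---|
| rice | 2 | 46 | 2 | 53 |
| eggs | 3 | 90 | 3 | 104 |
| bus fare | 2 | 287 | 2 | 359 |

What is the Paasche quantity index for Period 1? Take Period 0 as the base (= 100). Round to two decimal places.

Paasche quantity index uses current-period prices as weights.
ΣP(Period 1)·Q(Period 1) = 2×53 + 3×104 + 2×359 = 106 + 312 + 718 = 1136
ΣP(Period 1)·Q(Period 0) = 2×46 + 3×90 + 2×287 = 92 + 270 + 574 = 936
Index = 1136 / 936 × 100 = 121.3675

121.37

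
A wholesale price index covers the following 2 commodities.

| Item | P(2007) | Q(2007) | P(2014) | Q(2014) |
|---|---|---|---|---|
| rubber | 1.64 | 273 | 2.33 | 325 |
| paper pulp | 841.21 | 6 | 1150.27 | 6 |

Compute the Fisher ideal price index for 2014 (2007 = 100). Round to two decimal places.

137.21

Laspeyres component (base-period weights):
ΣP(2014)Q(2007) = 2.33×273 + 1150.27×6 = 636.09 + 6901.62 = 7537.71
ΣP(2007)Q(2007) = 1.64×273 + 841.21×6 = 447.72 + 5047.26 = 5494.98
L = 7537.71 / 5494.98 × 100 = 137.1745
Paasche component (current-period weights):
ΣP(2014)Q(2014) = 2.33×325 + 1150.27×6 = 757.25 + 6901.62 = 7658.87
ΣP(2007)Q(2014) = 1.64×325 + 841.21×6 = 533 + 5047.26 = 5580.26
P = 7658.87 / 5580.26 × 100 = 137.2493
Fisher = √(L × P) = √(137.1745 × 137.2493) = 137.2119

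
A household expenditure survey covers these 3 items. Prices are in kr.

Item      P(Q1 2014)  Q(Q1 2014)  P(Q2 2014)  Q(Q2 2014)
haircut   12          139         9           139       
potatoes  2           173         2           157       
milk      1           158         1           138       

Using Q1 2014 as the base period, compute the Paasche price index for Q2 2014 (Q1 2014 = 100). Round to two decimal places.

Paasche price index uses current-period quantities as weights.
ΣP(Q2 2014)·Q(Q2 2014) = 9×139 + 2×157 + 1×138 = 1251 + 314 + 138 = 1703
ΣP(Q1 2014)·Q(Q2 2014) = 12×139 + 2×157 + 1×138 = 1668 + 314 + 138 = 2120
Index = 1703 / 2120 × 100 = 80.3302

80.33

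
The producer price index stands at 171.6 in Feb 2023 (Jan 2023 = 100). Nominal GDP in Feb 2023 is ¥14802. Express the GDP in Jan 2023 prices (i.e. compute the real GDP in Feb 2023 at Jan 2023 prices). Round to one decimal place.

Real = Nominal ÷ (Index/100) = 14802 ÷ (171.6/100)
     = 14802 ÷ 1.716 = 8625.8741

8625.9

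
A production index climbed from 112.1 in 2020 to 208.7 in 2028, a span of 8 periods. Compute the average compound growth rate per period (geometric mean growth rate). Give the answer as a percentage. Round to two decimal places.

Growth factor = (208.7/112.1)^(1/8) = (1.861731)^(1/8) = 1.080786
Growth rate = 1.080786 − 1 = 0.080786 = 8.0786%

8.08%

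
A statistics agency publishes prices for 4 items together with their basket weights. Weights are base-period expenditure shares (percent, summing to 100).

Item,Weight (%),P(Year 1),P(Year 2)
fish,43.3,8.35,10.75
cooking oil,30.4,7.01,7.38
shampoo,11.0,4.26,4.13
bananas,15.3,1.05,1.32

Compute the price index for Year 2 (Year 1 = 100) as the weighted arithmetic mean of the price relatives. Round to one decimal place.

fish: 43.3 × (10.75/8.35) = 43.3 × 1.287425 = 55.7455
cooking oil: 30.4 × (7.38/7.01) = 30.4 × 1.052782 = 32.0046
shampoo: 11.0 × (4.13/4.26) = 11.0 × 0.969484 = 10.6643
bananas: 15.3 × (1.32/1.05) = 15.3 × 1.257143 = 19.2343
Index = Σ wᵢ·(p₁ᵢ/p₀ᵢ) = 55.7455 + 32.0046 + 10.6643 + 19.2343 = 117.6487

117.6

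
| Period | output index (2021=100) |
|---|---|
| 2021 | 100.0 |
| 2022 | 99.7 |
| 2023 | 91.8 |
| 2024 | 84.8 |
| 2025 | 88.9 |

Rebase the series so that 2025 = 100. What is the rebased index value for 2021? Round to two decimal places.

112.49

Rebased(2021) = 100.0 / 88.9 × 100 = 112.4859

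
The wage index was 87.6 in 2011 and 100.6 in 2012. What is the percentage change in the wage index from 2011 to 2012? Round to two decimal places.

14.84%

Change = (100.6 − 87.6) / 87.6 × 100
       = 13.0 / 87.6 × 100 = 14.8402%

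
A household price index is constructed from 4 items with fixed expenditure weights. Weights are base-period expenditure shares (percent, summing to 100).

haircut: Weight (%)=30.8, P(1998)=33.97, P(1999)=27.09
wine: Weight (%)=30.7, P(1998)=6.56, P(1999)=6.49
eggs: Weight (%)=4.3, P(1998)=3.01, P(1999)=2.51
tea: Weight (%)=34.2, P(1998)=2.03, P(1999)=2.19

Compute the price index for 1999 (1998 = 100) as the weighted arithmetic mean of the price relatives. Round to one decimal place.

95.4

haircut: 30.8 × (27.09/33.97) = 30.8 × 0.797468 = 24.5620
wine: 30.7 × (6.49/6.56) = 30.7 × 0.989329 = 30.3724
eggs: 4.3 × (2.51/3.01) = 4.3 × 0.833887 = 3.5857
tea: 34.2 × (2.19/2.03) = 34.2 × 1.078818 = 36.8956
Index = Σ wᵢ·(p₁ᵢ/p₀ᵢ) = 24.5620 + 30.3724 + 3.5857 + 36.8956 = 95.4157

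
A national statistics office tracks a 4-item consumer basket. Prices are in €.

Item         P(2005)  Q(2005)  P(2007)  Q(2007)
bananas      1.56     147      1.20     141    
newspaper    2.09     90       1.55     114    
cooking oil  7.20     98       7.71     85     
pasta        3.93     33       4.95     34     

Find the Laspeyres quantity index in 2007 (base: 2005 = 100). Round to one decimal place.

Laspeyres quantity index uses base-period prices as weights.
ΣP(2005)·Q(2007) = 1.56×141 + 2.09×114 + 7.20×85 + 3.93×34 = 219.96 + 238.26 + 612 + 133.62 = 1203.84
ΣP(2005)·Q(2005) = 1.56×147 + 2.09×90 + 7.20×98 + 3.93×33 = 229.32 + 188.1 + 705.6 + 129.69 = 1252.71
Index = 1203.84 / 1252.71 × 100 = 96.0989

96.1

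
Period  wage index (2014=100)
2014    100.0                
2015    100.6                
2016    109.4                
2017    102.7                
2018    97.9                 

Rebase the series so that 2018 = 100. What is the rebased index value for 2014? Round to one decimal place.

Rebased(2014) = 100.0 / 97.9 × 100 = 102.1450

102.1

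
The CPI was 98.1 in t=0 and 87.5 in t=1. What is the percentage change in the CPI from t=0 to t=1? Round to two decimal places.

Change = (87.5 − 98.1) / 98.1 × 100
       = -10.6 / 98.1 × 100 = -10.8053%

-10.81%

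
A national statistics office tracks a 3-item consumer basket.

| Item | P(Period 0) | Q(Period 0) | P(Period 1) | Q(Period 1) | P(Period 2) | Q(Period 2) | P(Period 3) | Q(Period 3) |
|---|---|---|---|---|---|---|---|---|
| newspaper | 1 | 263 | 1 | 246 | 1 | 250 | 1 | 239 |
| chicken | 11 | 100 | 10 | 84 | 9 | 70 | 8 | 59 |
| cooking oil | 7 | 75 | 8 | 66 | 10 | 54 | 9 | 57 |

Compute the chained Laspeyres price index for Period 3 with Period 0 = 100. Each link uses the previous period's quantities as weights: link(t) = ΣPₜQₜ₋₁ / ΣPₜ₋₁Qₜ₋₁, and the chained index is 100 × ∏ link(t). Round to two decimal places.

Link Period 0→Period 1:
ΣP(Period 1)Q(Period 0) = 1×263 + 10×100 + 8×75 = 263 + 1000 + 600 = 1863
ΣP(Period 0)Q(Period 0) = 1×263 + 11×100 + 7×75 = 263 + 1100 + 525 = 1888
link = 1863/1888 = 0.986758
Link Period 1→Period 2:
ΣP(Period 2)Q(Period 1) = 1×246 + 9×84 + 10×66 = 246 + 756 + 660 = 1662
ΣP(Period 1)Q(Period 1) = 1×246 + 10×84 + 8×66 = 246 + 840 + 528 = 1614
link = 1662/1614 = 1.029740
Link Period 2→Period 3:
ΣP(Period 3)Q(Period 2) = 1×250 + 8×70 + 9×54 = 250 + 560 + 486 = 1296
ΣP(Period 2)Q(Period 2) = 1×250 + 9×70 + 10×54 = 250 + 630 + 540 = 1420
link = 1296/1420 = 0.912676
Chained index = 100 × 0.986758 × 1.029740 × 0.912676 = 92.7374

92.74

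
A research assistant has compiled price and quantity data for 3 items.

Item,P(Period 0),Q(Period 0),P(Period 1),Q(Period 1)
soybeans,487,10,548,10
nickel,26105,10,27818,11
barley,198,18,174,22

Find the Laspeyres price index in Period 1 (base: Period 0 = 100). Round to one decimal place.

106.4

Laspeyres price index uses base-period quantities as weights.
ΣP(Period 1)·Q(Period 0) = 548×10 + 27818×10 + 174×18 = 5480 + 278180 + 3132 = 286792
ΣP(Period 0)·Q(Period 0) = 487×10 + 26105×10 + 198×18 = 4870 + 261050 + 3564 = 269484
Index = 286792 / 269484 × 100 = 106.4226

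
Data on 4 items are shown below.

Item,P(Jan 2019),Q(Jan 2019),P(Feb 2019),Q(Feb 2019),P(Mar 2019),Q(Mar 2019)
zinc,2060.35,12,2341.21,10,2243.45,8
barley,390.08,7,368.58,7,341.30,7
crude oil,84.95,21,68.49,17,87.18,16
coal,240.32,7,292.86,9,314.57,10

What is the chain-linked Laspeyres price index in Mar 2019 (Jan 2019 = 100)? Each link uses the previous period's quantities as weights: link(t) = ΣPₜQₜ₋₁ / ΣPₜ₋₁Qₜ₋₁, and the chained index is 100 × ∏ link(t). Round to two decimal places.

Link Jan 2019→Feb 2019:
ΣP(Feb 2019)Q(Jan 2019) = 2341.21×12 + 368.58×7 + 68.49×21 + 292.86×7 = 28094.52 + 2580.06 + 1438.29 + 2050.02 = 34162.89
ΣP(Jan 2019)Q(Jan 2019) = 2060.35×12 + 390.08×7 + 84.95×21 + 240.32×7 = 24724.2 + 2730.56 + 1783.95 + 1682.24 = 30920.95
link = 34162.89/30920.95 = 1.104846
Link Feb 2019→Mar 2019:
ΣP(Mar 2019)Q(Feb 2019) = 2243.45×10 + 341.30×7 + 87.18×17 + 314.57×9 = 22434.5 + 2389.1 + 1482.06 + 2831.13 = 29136.79
ΣP(Feb 2019)Q(Feb 2019) = 2341.21×10 + 368.58×7 + 68.49×17 + 292.86×9 = 23412.1 + 2580.06 + 1164.33 + 2635.74 = 29792.23
link = 29136.79/29792.23 = 0.978000
Chained index = 100 × 1.104846 × 0.978000 = 108.0539

108.05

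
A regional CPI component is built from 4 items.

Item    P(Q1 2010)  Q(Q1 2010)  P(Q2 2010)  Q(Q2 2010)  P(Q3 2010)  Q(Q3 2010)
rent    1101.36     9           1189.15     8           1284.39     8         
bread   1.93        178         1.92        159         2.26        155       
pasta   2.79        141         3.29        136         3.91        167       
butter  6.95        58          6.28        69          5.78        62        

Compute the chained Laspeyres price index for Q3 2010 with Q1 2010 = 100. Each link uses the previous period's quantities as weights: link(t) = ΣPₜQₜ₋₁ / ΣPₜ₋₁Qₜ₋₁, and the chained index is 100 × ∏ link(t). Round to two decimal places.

Link Q1 2010→Q2 2010:
ΣP(Q2 2010)Q(Q1 2010) = 1189.15×9 + 1.92×178 + 3.29×141 + 6.28×58 = 10702.35 + 341.76 + 463.89 + 364.24 = 11872.24
ΣP(Q1 2010)Q(Q1 2010) = 1101.36×9 + 1.93×178 + 2.79×141 + 6.95×58 = 9912.24 + 343.54 + 393.39 + 403.1 = 11052.27
link = 11872.24/11052.27 = 1.074190
Link Q2 2010→Q3 2010:
ΣP(Q3 2010)Q(Q2 2010) = 1284.39×8 + 2.26×159 + 3.91×136 + 5.78×69 = 10275.12 + 359.34 + 531.76 + 398.82 = 11565.04
ΣP(Q2 2010)Q(Q2 2010) = 1189.15×8 + 1.92×159 + 3.29×136 + 6.28×69 = 9513.2 + 305.28 + 447.44 + 433.32 = 10699.24
link = 11565.04/10699.24 = 1.080922
Chained index = 100 × 1.074190 × 1.080922 = 116.1115

116.11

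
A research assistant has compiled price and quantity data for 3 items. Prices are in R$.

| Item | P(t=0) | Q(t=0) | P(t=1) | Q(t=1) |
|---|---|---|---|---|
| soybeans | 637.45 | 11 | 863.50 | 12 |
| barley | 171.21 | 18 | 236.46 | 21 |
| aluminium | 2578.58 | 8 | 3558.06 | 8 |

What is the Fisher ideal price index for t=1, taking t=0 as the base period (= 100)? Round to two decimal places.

137.41

Laspeyres component (base-period weights):
ΣP(t=1)Q(t=0) = 863.50×11 + 236.46×18 + 3558.06×8 = 9498.5 + 4256.28 + 28464.48 = 42219.26
ΣP(t=0)Q(t=0) = 637.45×11 + 171.21×18 + 2578.58×8 = 7011.95 + 3081.78 + 20628.64 = 30722.37
L = 42219.26 / 30722.37 × 100 = 137.4219
Paasche component (current-period weights):
ΣP(t=1)Q(t=1) = 863.50×12 + 236.46×21 + 3558.06×8 = 10362 + 4965.66 + 28464.48 = 43792.14
ΣP(t=0)Q(t=1) = 637.45×12 + 171.21×21 + 2578.58×8 = 7649.4 + 3595.41 + 20628.64 = 31873.45
P = 43792.14 / 31873.45 × 100 = 137.3938
Fisher = √(L × P) = √(137.4219 × 137.3938) = 137.4078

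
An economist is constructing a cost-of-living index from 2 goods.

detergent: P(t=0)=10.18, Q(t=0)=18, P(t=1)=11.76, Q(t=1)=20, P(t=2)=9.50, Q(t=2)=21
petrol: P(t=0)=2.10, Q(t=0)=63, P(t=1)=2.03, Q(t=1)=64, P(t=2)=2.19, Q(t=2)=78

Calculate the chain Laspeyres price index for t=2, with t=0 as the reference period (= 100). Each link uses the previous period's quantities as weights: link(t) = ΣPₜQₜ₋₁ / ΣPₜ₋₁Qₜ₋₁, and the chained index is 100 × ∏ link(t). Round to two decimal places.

Link t=0→t=1:
ΣP(t=1)Q(t=0) = 11.76×18 + 2.03×63 = 211.68 + 127.89 = 339.57
ΣP(t=0)Q(t=0) = 10.18×18 + 2.10×63 = 183.24 + 132.3 = 315.54
link = 339.57/315.54 = 1.076155
Link t=1→t=2:
ΣP(t=2)Q(t=1) = 9.50×20 + 2.19×64 = 190 + 140.16 = 330.16
ΣP(t=1)Q(t=1) = 11.76×20 + 2.03×64 = 235.2 + 129.92 = 365.12
link = 330.16/365.12 = 0.904251
Chained index = 100 × 1.076155 × 0.904251 = 97.3114

97.31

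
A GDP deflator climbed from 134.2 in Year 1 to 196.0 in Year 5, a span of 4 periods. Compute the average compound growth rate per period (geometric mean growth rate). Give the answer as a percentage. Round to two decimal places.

Growth factor = (196.0/134.2)^(1/4) = (1.460507)^(1/4) = 1.099324
Growth rate = 1.099324 − 1 = 0.099324 = 9.9324%

9.93%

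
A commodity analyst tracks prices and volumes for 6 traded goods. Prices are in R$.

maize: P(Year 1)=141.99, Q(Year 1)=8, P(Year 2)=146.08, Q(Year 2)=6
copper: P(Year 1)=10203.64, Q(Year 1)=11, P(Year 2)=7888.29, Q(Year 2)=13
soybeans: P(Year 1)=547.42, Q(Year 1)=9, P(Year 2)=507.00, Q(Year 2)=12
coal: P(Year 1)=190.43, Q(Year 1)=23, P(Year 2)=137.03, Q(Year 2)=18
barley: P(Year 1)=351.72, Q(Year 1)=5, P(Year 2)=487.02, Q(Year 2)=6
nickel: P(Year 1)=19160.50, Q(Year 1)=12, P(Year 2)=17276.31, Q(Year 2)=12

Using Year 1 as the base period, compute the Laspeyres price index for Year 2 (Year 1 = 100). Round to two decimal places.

Laspeyres price index uses base-period quantities as weights.
ΣP(Year 2)·Q(Year 1) = 146.08×8 + 7888.29×11 + 507.00×9 + 137.03×23 + 487.02×5 + 17276.31×12 = 1168.64 + 86771.19 + 4563 + 3151.69 + 2435.1 + 207315.72 = 305405.34
ΣP(Year 1)·Q(Year 1) = 141.99×8 + 10203.64×11 + 547.42×9 + 190.43×23 + 351.72×5 + 19160.50×12 = 1135.92 + 112240.04 + 4926.78 + 4379.89 + 1758.6 + 229926 = 354367.23
Index = 305405.34 / 354367.23 × 100 = 86.1833

86.18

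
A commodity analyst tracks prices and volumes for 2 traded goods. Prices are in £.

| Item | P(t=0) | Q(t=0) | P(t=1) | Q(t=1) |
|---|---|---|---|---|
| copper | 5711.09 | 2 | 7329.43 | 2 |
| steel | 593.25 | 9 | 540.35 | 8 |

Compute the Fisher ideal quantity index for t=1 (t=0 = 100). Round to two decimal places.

96.85

Laspeyres component (base-period weights):
ΣP(t=0)Q(t=1) = 5711.09×2 + 593.25×8 = 11422.18 + 4746 = 16168.18
ΣP(t=0)Q(t=0) = 5711.09×2 + 593.25×9 = 11422.18 + 5339.25 = 16761.43
L = 16168.18 / 16761.43 × 100 = 96.4606
Paasche component (current-period weights):
ΣP(t=1)Q(t=1) = 7329.43×2 + 540.35×8 = 14658.86 + 4322.8 = 18981.66
ΣP(t=1)Q(t=0) = 7329.43×2 + 540.35×9 = 14658.86 + 4863.15 = 19522.01
P = 18981.66 / 19522.01 × 100 = 97.2321
Fisher = √(L × P) = √(96.4606 × 97.2321) = 96.8456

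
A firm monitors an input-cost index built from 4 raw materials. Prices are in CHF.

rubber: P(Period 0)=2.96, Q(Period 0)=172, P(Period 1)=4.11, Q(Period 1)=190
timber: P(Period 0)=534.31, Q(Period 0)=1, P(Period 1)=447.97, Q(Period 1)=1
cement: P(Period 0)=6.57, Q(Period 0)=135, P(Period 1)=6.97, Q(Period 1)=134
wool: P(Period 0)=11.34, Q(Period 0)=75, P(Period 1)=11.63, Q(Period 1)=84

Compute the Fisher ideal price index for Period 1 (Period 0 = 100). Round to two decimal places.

106.95

Laspeyres component (base-period weights):
ΣP(Period 1)Q(Period 0) = 4.11×172 + 447.97×1 + 6.97×135 + 11.63×75 = 706.92 + 447.97 + 940.95 + 872.25 = 2968.09
ΣP(Period 0)Q(Period 0) = 2.96×172 + 534.31×1 + 6.57×135 + 11.34×75 = 509.12 + 534.31 + 886.95 + 850.5 = 2780.88
L = 2968.09 / 2780.88 × 100 = 106.7320
Paasche component (current-period weights):
ΣP(Period 1)Q(Period 1) = 4.11×190 + 447.97×1 + 6.97×134 + 11.63×84 = 780.9 + 447.97 + 933.98 + 976.92 = 3139.77
ΣP(Period 0)Q(Period 1) = 2.96×190 + 534.31×1 + 6.57×134 + 11.34×84 = 562.4 + 534.31 + 880.38 + 952.56 = 2929.65
P = 3139.77 / 2929.65 × 100 = 107.1722
Fisher = √(L × P) = √(106.7320 × 107.1722) = 106.9519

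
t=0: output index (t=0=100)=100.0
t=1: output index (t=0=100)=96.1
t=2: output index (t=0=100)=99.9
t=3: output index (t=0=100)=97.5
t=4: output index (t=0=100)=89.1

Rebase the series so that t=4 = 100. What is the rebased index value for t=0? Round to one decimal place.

112.2

Rebased(t=0) = 100.0 / 89.1 × 100 = 112.2334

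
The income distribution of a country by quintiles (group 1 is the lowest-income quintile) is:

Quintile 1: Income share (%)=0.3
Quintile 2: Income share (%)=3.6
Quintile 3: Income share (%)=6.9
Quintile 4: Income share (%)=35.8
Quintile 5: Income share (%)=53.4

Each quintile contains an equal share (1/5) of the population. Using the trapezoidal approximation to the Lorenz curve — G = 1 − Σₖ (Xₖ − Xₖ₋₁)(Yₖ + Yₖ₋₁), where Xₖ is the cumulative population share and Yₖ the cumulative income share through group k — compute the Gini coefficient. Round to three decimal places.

Cumulative income shares Yₖ: 0.0030, 0.0390, 0.1080, 0.4660, 1.0000
Σ (Xₖ−Xₖ₋₁)(Yₖ+Yₖ₋₁) = (1/5)(0.0030+0.0000) + (1/5)(0.0390+0.0030) + (1/5)(0.1080+0.0390) + (1/5)(0.4660+0.1080) + (1/5)(1.0000+0.4660)
  = 0.0006 + 0.0084 + 0.0294 + 0.1148 + 0.2932 = 0.4464
G = 1 − 0.4464 = 0.5536

0.554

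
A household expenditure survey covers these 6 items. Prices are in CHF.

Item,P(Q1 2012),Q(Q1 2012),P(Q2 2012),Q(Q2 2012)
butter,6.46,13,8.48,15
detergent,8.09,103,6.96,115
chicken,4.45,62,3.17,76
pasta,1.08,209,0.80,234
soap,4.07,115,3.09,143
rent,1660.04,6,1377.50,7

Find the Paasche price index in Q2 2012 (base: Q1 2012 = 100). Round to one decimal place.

Paasche price index uses current-period quantities as weights.
ΣP(Q2 2012)·Q(Q2 2012) = 8.48×15 + 6.96×115 + 3.17×76 + 0.80×234 + 3.09×143 + 1377.50×7 = 127.2 + 800.4 + 240.92 + 187.2 + 441.87 + 9642.5 = 11440.09
ΣP(Q1 2012)·Q(Q2 2012) = 6.46×15 + 8.09×115 + 4.45×76 + 1.08×234 + 4.07×143 + 1660.04×7 = 96.9 + 930.35 + 338.2 + 252.72 + 582.01 + 11620.28 = 13820.46
Index = 11440.09 / 13820.46 × 100 = 82.7765

82.8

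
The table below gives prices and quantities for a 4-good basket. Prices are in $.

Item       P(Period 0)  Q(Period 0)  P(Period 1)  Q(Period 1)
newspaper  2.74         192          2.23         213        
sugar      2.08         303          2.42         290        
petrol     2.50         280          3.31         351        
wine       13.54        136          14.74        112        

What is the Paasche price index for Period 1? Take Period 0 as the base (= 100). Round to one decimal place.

111.4

Paasche price index uses current-period quantities as weights.
ΣP(Period 1)·Q(Period 1) = 2.23×213 + 2.42×290 + 3.31×351 + 14.74×112 = 474.99 + 701.8 + 1161.81 + 1650.88 = 3989.48
ΣP(Period 0)·Q(Period 1) = 2.74×213 + 2.08×290 + 2.50×351 + 13.54×112 = 583.62 + 603.2 + 877.5 + 1516.48 = 3580.8
Index = 3989.48 / 3580.8 × 100 = 111.4131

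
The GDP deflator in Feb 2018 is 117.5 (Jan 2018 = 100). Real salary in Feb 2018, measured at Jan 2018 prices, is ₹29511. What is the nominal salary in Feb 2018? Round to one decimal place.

Nominal = Real × (Index/100) = 29511 × (117.5/100)
        = 29511 × 1.175 = 34675.4250

34675.4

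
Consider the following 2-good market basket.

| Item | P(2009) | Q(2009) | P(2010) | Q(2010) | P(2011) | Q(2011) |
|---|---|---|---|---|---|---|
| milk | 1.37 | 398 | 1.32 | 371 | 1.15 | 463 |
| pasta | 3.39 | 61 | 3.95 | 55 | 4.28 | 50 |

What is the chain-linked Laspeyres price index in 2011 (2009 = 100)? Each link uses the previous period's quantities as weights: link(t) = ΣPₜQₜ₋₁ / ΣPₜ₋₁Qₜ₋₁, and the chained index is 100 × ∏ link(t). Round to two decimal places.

Link 2009→2010:
ΣP(2010)Q(2009) = 1.32×398 + 3.95×61 = 525.36 + 240.95 = 766.31
ΣP(2009)Q(2009) = 1.37×398 + 3.39×61 = 545.26 + 206.79 = 752.05
link = 766.31/752.05 = 1.018962
Link 2010→2011:
ΣP(2011)Q(2010) = 1.15×371 + 4.28×55 = 426.65 + 235.4 = 662.05
ΣP(2010)Q(2010) = 1.32×371 + 3.95×55 = 489.72 + 217.25 = 706.97
link = 662.05/706.97 = 0.936461
Chained index = 100 × 1.018962 × 0.936461 = 95.4218

95.42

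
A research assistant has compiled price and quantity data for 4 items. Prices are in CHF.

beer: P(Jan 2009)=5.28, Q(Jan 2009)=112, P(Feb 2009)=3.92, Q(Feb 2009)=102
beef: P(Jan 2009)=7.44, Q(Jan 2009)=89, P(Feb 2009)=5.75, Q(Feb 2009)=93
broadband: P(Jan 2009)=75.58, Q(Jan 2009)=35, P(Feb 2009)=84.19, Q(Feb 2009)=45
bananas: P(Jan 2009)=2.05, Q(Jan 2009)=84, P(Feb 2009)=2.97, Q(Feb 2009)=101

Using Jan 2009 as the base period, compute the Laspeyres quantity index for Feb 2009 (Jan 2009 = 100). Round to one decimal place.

Laspeyres quantity index uses base-period prices as weights.
ΣP(Jan 2009)·Q(Feb 2009) = 5.28×102 + 7.44×93 + 75.58×45 + 2.05×101 = 538.56 + 691.92 + 3401.1 + 207.05 = 4838.63
ΣP(Jan 2009)·Q(Jan 2009) = 5.28×112 + 7.44×89 + 75.58×35 + 2.05×84 = 591.36 + 662.16 + 2645.3 + 172.2 = 4071.02
Index = 4838.63 / 4071.02 × 100 = 118.8555

118.9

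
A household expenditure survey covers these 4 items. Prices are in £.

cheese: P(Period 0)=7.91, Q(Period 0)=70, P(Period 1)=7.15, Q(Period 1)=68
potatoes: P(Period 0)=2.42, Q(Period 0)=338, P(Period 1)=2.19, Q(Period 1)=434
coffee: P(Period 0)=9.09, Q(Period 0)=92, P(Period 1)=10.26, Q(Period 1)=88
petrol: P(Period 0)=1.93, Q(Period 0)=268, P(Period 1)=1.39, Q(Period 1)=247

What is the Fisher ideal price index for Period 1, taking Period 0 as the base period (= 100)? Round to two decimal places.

Laspeyres component (base-period weights):
ΣP(Period 1)Q(Period 0) = 7.15×70 + 2.19×338 + 10.26×92 + 1.39×268 = 500.5 + 740.22 + 943.92 + 372.52 = 2557.16
ΣP(Period 0)Q(Period 0) = 7.91×70 + 2.42×338 + 9.09×92 + 1.93×268 = 553.7 + 817.96 + 836.28 + 517.24 = 2725.18
L = 2557.16 / 2725.18 × 100 = 93.8345
Paasche component (current-period weights):
ΣP(Period 1)Q(Period 1) = 7.15×68 + 2.19×434 + 10.26×88 + 1.39×247 = 486.2 + 950.46 + 902.88 + 343.33 = 2682.87
ΣP(Period 0)Q(Period 1) = 7.91×68 + 2.42×434 + 9.09×88 + 1.93×247 = 537.88 + 1050.28 + 799.92 + 476.71 = 2864.79
P = 2682.87 / 2864.79 × 100 = 93.6498
Fisher = √(L × P) = √(93.8345 × 93.6498) = 93.7421

93.74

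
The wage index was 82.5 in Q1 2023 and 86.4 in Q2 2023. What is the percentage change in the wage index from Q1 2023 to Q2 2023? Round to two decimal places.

4.73%

Change = (86.4 − 82.5) / 82.5 × 100
       = 3.9 / 82.5 × 100 = 4.7273%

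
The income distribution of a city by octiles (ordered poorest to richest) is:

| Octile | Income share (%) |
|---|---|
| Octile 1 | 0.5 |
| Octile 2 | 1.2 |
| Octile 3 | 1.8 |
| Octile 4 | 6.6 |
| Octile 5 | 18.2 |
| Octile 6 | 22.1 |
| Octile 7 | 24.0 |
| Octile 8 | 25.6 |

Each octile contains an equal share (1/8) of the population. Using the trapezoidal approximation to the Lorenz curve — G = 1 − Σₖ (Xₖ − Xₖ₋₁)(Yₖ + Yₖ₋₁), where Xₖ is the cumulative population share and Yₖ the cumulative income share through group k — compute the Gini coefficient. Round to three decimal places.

Cumulative income shares Yₖ: 0.0050, 0.0170, 0.0350, 0.1010, 0.2830, 0.5040, 0.7440, 1.0000
Σ (Xₖ−Xₖ₋₁)(Yₖ+Yₖ₋₁) = (1/8)(0.0050+0.0000) + (1/8)(0.0170+0.0050) + (1/8)(0.0350+0.0170) + (1/8)(0.1010+0.0350) + (1/8)(0.2830+0.1010) + (1/8)(0.5040+0.2830) + (1/8)(0.7440+0.5040) + (1/8)(1.0000+0.7440)
  = 0.0006 + 0.0028 + 0.0065 + 0.0170 + 0.0480 + 0.0984 + 0.1560 + 0.2180 = 0.5473
G = 1 − 0.5473 = 0.4527

0.453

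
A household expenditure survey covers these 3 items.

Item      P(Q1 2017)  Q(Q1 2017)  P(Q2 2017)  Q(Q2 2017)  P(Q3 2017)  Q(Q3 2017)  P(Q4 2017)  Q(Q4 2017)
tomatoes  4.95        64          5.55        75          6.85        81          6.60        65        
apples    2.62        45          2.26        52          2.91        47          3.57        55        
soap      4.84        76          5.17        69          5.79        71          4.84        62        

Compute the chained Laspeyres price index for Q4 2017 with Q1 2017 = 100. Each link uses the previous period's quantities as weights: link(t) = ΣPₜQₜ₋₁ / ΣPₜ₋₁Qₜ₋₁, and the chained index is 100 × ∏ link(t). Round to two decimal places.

120.08

Link Q1 2017→Q2 2017:
ΣP(Q2 2017)Q(Q1 2017) = 5.55×64 + 2.26×45 + 5.17×76 = 355.2 + 101.7 + 392.92 = 849.82
ΣP(Q1 2017)Q(Q1 2017) = 4.95×64 + 2.62×45 + 4.84×76 = 316.8 + 117.9 + 367.84 = 802.54
link = 849.82/802.54 = 1.058913
Link Q2 2017→Q3 2017:
ΣP(Q3 2017)Q(Q2 2017) = 6.85×75 + 2.91×52 + 5.79×69 = 513.75 + 151.32 + 399.51 = 1064.58
ΣP(Q2 2017)Q(Q2 2017) = 5.55×75 + 2.26×52 + 5.17×69 = 416.25 + 117.52 + 356.73 = 890.5
link = 1064.58/890.5 = 1.195486
Link Q3 2017→Q4 2017:
ΣP(Q4 2017)Q(Q3 2017) = 6.60×81 + 3.57×47 + 4.84×71 = 534.6 + 167.79 + 343.64 = 1046.03
ΣP(Q3 2017)Q(Q3 2017) = 6.85×81 + 2.91×47 + 5.79×71 = 554.85 + 136.77 + 411.09 = 1102.71
link = 1046.03/1102.71 = 0.948599
Chained index = 100 × 1.058913 × 1.195486 × 0.948599 = 120.0846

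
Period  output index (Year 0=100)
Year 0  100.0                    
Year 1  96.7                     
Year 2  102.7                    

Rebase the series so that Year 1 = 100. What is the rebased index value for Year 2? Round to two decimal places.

106.20

Rebased(Year 2) = 102.7 / 96.7 × 100 = 106.2048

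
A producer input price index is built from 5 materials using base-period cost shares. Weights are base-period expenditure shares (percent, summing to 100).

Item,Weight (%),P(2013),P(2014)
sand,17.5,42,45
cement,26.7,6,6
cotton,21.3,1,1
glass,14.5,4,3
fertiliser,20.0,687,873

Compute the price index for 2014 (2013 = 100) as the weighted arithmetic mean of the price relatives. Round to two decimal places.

103.04

sand: 17.5 × (45/42) = 17.5 × 1.071429 = 18.7500
cement: 26.7 × (6/6) = 26.7 × 1.000000 = 26.7000
cotton: 21.3 × (1/1) = 21.3 × 1.000000 = 21.3000
glass: 14.5 × (3/4) = 14.5 × 0.750000 = 10.8750
fertiliser: 20.0 × (873/687) = 20.0 × 1.270742 = 25.4148
Index = Σ wᵢ·(p₁ᵢ/p₀ᵢ) = 18.7500 + 26.7000 + 21.3000 + 10.8750 + 25.4148 = 103.0398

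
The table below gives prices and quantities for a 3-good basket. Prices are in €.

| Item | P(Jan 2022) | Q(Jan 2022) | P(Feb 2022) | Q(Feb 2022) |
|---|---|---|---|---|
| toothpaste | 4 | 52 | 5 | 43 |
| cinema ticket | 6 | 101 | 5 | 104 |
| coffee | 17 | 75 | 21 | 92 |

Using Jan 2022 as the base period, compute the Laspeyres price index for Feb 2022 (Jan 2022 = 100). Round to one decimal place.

Laspeyres price index uses base-period quantities as weights.
ΣP(Feb 2022)·Q(Jan 2022) = 5×52 + 5×101 + 21×75 = 260 + 505 + 1575 = 2340
ΣP(Jan 2022)·Q(Jan 2022) = 4×52 + 6×101 + 17×75 = 208 + 606 + 1275 = 2089
Index = 2340 / 2089 × 100 = 112.0153

112.0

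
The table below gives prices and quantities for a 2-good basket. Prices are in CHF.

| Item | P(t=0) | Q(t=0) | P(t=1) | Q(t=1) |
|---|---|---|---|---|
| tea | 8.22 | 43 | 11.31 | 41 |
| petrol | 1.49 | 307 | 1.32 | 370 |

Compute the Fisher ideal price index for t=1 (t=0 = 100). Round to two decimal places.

Laspeyres component (base-period weights):
ΣP(t=1)Q(t=0) = 11.31×43 + 1.32×307 = 486.33 + 405.24 = 891.57
ΣP(t=0)Q(t=0) = 8.22×43 + 1.49×307 = 353.46 + 457.43 = 810.89
L = 891.57 / 810.89 × 100 = 109.9496
Paasche component (current-period weights):
ΣP(t=1)Q(t=1) = 11.31×41 + 1.32×370 = 463.71 + 488.4 = 952.11
ΣP(t=0)Q(t=1) = 8.22×41 + 1.49×370 = 337.02 + 551.3 = 888.32
P = 952.11 / 888.32 × 100 = 107.1810
Fisher = √(L × P) = √(109.9496 × 107.1810) = 108.5564

108.56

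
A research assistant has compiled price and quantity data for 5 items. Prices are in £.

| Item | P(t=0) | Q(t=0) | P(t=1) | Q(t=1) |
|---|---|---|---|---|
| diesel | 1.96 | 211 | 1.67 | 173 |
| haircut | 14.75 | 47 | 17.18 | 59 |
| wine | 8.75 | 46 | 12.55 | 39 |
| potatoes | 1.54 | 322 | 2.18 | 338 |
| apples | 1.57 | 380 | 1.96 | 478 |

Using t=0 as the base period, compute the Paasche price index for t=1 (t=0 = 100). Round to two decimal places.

Paasche price index uses current-period quantities as weights.
ΣP(t=1)·Q(t=1) = 1.67×173 + 17.18×59 + 12.55×39 + 2.18×338 + 1.96×478 = 288.91 + 1013.62 + 489.45 + 736.84 + 936.88 = 3465.7
ΣP(t=0)·Q(t=1) = 1.96×173 + 14.75×59 + 8.75×39 + 1.54×338 + 1.57×478 = 339.08 + 870.25 + 341.25 + 520.52 + 750.46 = 2821.56
Index = 3465.7 / 2821.56 × 100 = 122.8292

122.83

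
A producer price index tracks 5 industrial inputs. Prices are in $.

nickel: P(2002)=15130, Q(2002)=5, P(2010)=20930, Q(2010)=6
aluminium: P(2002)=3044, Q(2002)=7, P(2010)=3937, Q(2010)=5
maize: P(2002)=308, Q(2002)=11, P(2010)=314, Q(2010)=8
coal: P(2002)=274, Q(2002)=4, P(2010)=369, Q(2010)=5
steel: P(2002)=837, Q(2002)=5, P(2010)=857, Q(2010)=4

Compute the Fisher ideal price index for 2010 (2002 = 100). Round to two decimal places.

Laspeyres component (base-period weights):
ΣP(2010)Q(2002) = 20930×5 + 3937×7 + 314×11 + 369×4 + 857×5 = 104650 + 27559 + 3454 + 1476 + 4285 = 141424
ΣP(2002)Q(2002) = 15130×5 + 3044×7 + 308×11 + 274×4 + 837×5 = 75650 + 21308 + 3388 + 1096 + 4185 = 105627
L = 141424 / 105627 × 100 = 133.8900
Paasche component (current-period weights):
ΣP(2010)Q(2010) = 20930×6 + 3937×5 + 314×8 + 369×5 + 857×4 = 125580 + 19685 + 2512 + 1845 + 3428 = 153050
ΣP(2002)Q(2010) = 15130×6 + 3044×5 + 308×8 + 274×5 + 837×4 = 90780 + 15220 + 2464 + 1370 + 3348 = 113182
P = 153050 / 113182 × 100 = 135.2247
Fisher = √(L × P) = √(133.8900 × 135.2247) = 134.5557

134.56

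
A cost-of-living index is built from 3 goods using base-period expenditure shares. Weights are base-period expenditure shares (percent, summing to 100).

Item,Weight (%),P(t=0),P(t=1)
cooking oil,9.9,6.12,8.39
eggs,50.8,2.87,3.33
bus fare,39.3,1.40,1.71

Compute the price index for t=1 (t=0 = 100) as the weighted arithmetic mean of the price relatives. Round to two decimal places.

120.52

cooking oil: 9.9 × (8.39/6.12) = 9.9 × 1.370915 = 13.5721
eggs: 50.8 × (3.33/2.87) = 50.8 × 1.160279 = 58.9422
bus fare: 39.3 × (1.71/1.40) = 39.3 × 1.221429 = 48.0021
Index = Σ wᵢ·(p₁ᵢ/p₀ᵢ) = 13.5721 + 58.9422 + 48.0021 = 120.5164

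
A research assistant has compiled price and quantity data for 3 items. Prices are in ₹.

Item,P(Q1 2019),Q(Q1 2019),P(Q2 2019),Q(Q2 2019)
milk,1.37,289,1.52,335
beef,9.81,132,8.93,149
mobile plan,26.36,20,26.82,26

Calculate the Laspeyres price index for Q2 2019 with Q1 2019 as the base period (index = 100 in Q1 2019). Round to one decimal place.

Laspeyres price index uses base-period quantities as weights.
ΣP(Q2 2019)·Q(Q1 2019) = 1.52×289 + 8.93×132 + 26.82×20 = 439.28 + 1178.76 + 536.4 = 2154.44
ΣP(Q1 2019)·Q(Q1 2019) = 1.37×289 + 9.81×132 + 26.36×20 = 395.93 + 1294.92 + 527.2 = 2218.05
Index = 2154.44 / 2218.05 × 100 = 97.1322

97.1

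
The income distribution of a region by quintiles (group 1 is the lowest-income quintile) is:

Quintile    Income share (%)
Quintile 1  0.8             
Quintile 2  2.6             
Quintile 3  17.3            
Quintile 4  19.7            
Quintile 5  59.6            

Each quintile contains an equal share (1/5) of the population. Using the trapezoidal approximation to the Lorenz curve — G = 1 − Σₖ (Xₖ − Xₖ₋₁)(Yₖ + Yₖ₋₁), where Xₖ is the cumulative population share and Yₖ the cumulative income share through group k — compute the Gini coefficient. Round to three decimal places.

0.539

Cumulative income shares Yₖ: 0.0080, 0.0340, 0.2070, 0.4040, 1.0000
Σ (Xₖ−Xₖ₋₁)(Yₖ+Yₖ₋₁) = (1/5)(0.0080+0.0000) + (1/5)(0.0340+0.0080) + (1/5)(0.2070+0.0340) + (1/5)(0.4040+0.2070) + (1/5)(1.0000+0.4040)
  = 0.0016 + 0.0084 + 0.0482 + 0.1222 + 0.2808 = 0.4612
G = 1 − 0.4612 = 0.5388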